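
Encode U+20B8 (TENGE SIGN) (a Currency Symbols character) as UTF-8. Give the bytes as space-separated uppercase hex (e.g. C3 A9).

E2 82 B8

U+20B8 = 0x20B8 = 8376 decimal. In range U+0800–U+FFFF → 3-byte form: 1110xxxx 10xxxxxx 10xxxxxx.
Binary (16 bits): 0010000010111000.
Split 4+6+6: 0010 | 000010 | 111000.
Byte 1: 11100010 = 0xE2.
Byte 2: 10000010 = 0x82.
Byte 3: 10111000 = 0xB8.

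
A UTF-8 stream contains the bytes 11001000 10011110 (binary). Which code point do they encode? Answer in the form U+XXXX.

U+021E

Leading byte 0xC8 = 11001000 matches 110xxxxx → 2-byte sequence.
Byte 1: 0xC8 = 11001000, payload 01000 (5 bits).
Byte 2: 0x9E = 10011110 (10xxxxxx ✓), payload 011110.
Concatenate: 01000011110 = 0x21E (11 bits → U+021E).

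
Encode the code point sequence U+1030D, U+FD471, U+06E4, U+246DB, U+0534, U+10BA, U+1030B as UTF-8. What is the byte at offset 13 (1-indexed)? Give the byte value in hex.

0x9B

1-indexed offset 13 is 0-indexed offset 12.
U+1030D → 4-byte form F0 90 8C 8D at offsets 0–3.
U+FD471 → 4-byte form F3 BD 91 B1 at offsets 4–7.
U+06E4 → 2-byte form DB A4 at offsets 8–9.
U+246DB → 4-byte form F0 A4 9B 9B at offsets 10–13.
Offset 12 falls in char 4's range; it's byte 3 of F0 A4 9B 9B = 0x9B.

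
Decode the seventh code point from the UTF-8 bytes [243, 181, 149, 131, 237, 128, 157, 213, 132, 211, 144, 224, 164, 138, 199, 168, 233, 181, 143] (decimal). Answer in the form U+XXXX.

Offset 0: leading byte 0xF3 = 11110011 → 4-byte char #1 = F3 B5 95 83.
Offset 4: leading byte 0xED = 11101101 → 3-byte char #2 = ED 80 9D.
Offset 7: leading byte 0xD5 = 11010101 → 2-byte char #3 = D5 84.
Offset 9: leading byte 0xD3 = 11010011 → 2-byte char #4 = D3 90.
Offset 11: leading byte 0xE0 = 11100000 → 3-byte char #5 = E0 A4 8A.
Offset 14: leading byte 0xC7 = 11000111 → 2-byte char #6 = C7 A8.
Offset 16: leading byte 0xE9 = 11101001 → 3-byte char #7 = E9 B5 8F.
Leading byte 0xE9 = 11101001 matches 1110xxxx → 3-byte sequence.
Byte 1: 0xE9 = 11101001, payload 1001 (4 bits).
Byte 2: 0xB5 = 10110101 (10xxxxxx ✓), payload 110101.
Byte 3: 0x8F = 10001111 (10xxxxxx ✓), payload 001111.
Concatenate: 1001110101001111 = 0x9D4F (16 bits → U+9D4F).

U+9D4F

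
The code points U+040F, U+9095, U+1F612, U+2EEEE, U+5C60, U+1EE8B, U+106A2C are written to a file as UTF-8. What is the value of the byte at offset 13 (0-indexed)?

U+040F → 2-byte form D0 8F at offsets 0–1.
U+9095 → 3-byte form E9 82 95 at offsets 2–4.
U+1F612 → 4-byte form F0 9F 98 92 at offsets 5–8.
U+2EEEE → 4-byte form F0 AE BB AE at offsets 9–12.
U+5C60 → 3-byte form E5 B1 A0 at offsets 13–15.
Offset 13 falls in char 5's range; it's byte 1 of E5 B1 A0 = 0xE5.

0xE5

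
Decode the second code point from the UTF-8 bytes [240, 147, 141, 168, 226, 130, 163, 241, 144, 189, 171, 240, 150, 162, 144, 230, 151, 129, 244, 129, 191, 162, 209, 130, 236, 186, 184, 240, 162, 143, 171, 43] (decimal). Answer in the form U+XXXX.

U+20A3

Offset 0: leading byte 0xF0 = 11110000 → 4-byte char #1 = F0 93 8D A8.
Offset 4: leading byte 0xE2 = 11100010 → 3-byte char #2 = E2 82 A3.
Leading byte 0xE2 = 11100010 matches 1110xxxx → 3-byte sequence.
Byte 1: 0xE2 = 11100010, payload 0010 (4 bits).
Byte 2: 0x82 = 10000010 (10xxxxxx ✓), payload 000010.
Byte 3: 0xA3 = 10100011 (10xxxxxx ✓), payload 100011.
Concatenate: 0010000010100011 = 0x20A3 (16 bits → U+20A3).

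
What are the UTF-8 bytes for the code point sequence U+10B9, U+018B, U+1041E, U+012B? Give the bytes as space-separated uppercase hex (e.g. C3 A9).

U+10B9: 3-byte form → E1 82 B9.
U+018B: 2-byte form → C6 8B.
U+1041E: 4-byte form → F0 90 90 9E.
U+012B: 2-byte form → C4 AB.
Concatenated (11 bytes): E1 82 B9 C6 8B F0 90 90 9E C4 AB.

E1 82 B9 C6 8B F0 90 90 9E C4 AB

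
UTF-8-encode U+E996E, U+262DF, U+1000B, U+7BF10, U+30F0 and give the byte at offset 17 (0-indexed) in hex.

U+E996E → 4-byte form F3 A9 A5 AE at offsets 0–3.
U+262DF → 4-byte form F0 A6 8B 9F at offsets 4–7.
U+1000B → 4-byte form F0 90 80 8B at offsets 8–11.
U+7BF10 → 4-byte form F1 BB BC 90 at offsets 12–15.
U+30F0 → 3-byte form E3 83 B0 at offsets 16–18.
Offset 17 falls in char 5's range; it's byte 2 of E3 83 B0 = 0x83.

0x83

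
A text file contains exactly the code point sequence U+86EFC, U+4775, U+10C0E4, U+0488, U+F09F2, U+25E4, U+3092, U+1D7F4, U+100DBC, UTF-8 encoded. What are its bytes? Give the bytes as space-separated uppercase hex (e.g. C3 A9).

U+86EFC: 4-byte form → F2 86 BB BC.
U+4775: 3-byte form → E4 9D B5.
U+10C0E4: 4-byte form → F4 8C 83 A4.
U+0488: 2-byte form → D2 88.
U+F09F2: 4-byte form → F3 B0 A7 B2.
U+25E4: 3-byte form → E2 97 A4.
U+3092: 3-byte form → E3 82 92.
U+1D7F4: 4-byte form → F0 9D 9F B4.
U+100DBC: 4-byte form → F4 80 B6 BC.
Concatenated (31 bytes): F2 86 BB BC E4 9D B5 F4 8C 83 A4 D2 88 F3 B0 A7 B2 E2 97 A4 E3 82 92 F0 9D 9F B4 F4 80 B6 BC.

F2 86 BB BC E4 9D B5 F4 8C 83 A4 D2 88 F3 B0 A7 B2 E2 97 A4 E3 82 92 F0 9D 9F B4 F4 80 B6 BC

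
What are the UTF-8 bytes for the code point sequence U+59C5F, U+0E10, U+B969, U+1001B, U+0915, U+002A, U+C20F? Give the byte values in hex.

F1 99 B1 9F E0 B8 90 EB A5 A9 F0 90 80 9B E0 A4 95 2A EC 88 8F

U+59C5F: 4-byte form → F1 99 B1 9F.
U+0E10: 3-byte form → E0 B8 90.
U+B969: 3-byte form → EB A5 A9.
U+1001B: 4-byte form → F0 90 80 9B.
U+0915: 3-byte form → E0 A4 95.
U+002A: 1-byte form → 2A.
U+C20F: 3-byte form → EC 88 8F.
Concatenated (21 bytes): F1 99 B1 9F E0 B8 90 EB A5 A9 F0 90 80 9B E0 A4 95 2A EC 88 8F.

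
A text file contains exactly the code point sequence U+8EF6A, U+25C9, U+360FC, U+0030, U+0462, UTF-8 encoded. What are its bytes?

F2 8E BD AA E2 97 89 F0 B6 83 BC 30 D1 A2

U+8EF6A: 4-byte form → F2 8E BD AA.
U+25C9: 3-byte form → E2 97 89.
U+360FC: 4-byte form → F0 B6 83 BC.
U+0030: 1-byte form → 30.
U+0462: 2-byte form → D1 A2.
Concatenated (14 bytes): F2 8E BD AA E2 97 89 F0 B6 83 BC 30 D1 A2.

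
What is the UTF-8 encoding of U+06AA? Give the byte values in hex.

DA AA

U+06AA = 0x6AA = 1706 decimal. In range U+0080–U+07FF → 2-byte form: 110xxxxx 10xxxxxx.
Binary (11 bits): 11010101010.
Split 5+6: 11010 | 101010.
Byte 1: 11011010 = 0xDA.
Byte 2: 10101010 = 0xAA.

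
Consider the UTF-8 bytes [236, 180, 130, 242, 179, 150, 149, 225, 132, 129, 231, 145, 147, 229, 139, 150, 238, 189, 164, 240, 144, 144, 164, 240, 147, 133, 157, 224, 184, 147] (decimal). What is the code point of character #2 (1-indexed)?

U+B3595

Offset 0: leading byte 0xEC = 11101100 → 3-byte char #1 = EC B4 82.
Offset 3: leading byte 0xF2 = 11110010 → 4-byte char #2 = F2 B3 96 95.
Leading byte 0xF2 = 11110010 matches 11110xxx → 4-byte sequence.
Byte 1: 0xF2 = 11110010, payload 010 (3 bits).
Byte 2: 0xB3 = 10110011 (10xxxxxx ✓), payload 110011.
Byte 3: 0x96 = 10010110 (10xxxxxx ✓), payload 010110.
Byte 4: 0x95 = 10010101 (10xxxxxx ✓), payload 010101.
Concatenate: 010110011010110010101 = 0xB3595 (21 bits → U+B3595).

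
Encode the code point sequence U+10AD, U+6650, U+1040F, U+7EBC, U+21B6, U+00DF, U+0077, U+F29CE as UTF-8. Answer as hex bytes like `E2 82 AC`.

E1 82 AD E6 99 90 F0 90 90 8F E7 BA BC E2 86 B6 C3 9F 77 F3 B2 A7 8E

U+10AD: 3-byte form → E1 82 AD.
U+6650: 3-byte form → E6 99 90.
U+1040F: 4-byte form → F0 90 90 8F.
U+7EBC: 3-byte form → E7 BA BC.
U+21B6: 3-byte form → E2 86 B6.
U+00DF: 2-byte form → C3 9F.
U+0077: 1-byte form → 77.
U+F29CE: 4-byte form → F3 B2 A7 8E.
Concatenated (23 bytes): E1 82 AD E6 99 90 F0 90 90 8F E7 BA BC E2 86 B6 C3 9F 77 F3 B2 A7 8E.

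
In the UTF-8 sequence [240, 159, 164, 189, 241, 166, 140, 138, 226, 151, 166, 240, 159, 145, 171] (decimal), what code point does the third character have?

Offset 0: leading byte 0xF0 = 11110000 → 4-byte char #1 = F0 9F A4 BD.
Offset 4: leading byte 0xF1 = 11110001 → 4-byte char #2 = F1 A6 8C 8A.
Offset 8: leading byte 0xE2 = 11100010 → 3-byte char #3 = E2 97 A6.
Leading byte 0xE2 = 11100010 matches 1110xxxx → 3-byte sequence.
Byte 1: 0xE2 = 11100010, payload 0010 (4 bits).
Byte 2: 0x97 = 10010111 (10xxxxxx ✓), payload 010111.
Byte 3: 0xA6 = 10100110 (10xxxxxx ✓), payload 100110.
Concatenate: 0010010111100110 = 0x25E6 (16 bits → U+25E6).

U+25E6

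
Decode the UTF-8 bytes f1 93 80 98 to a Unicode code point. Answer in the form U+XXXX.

U+53018

Leading byte 0xF1 = 11110001 matches 11110xxx → 4-byte sequence.
Byte 1: 0xF1 = 11110001, payload 001 (3 bits).
Byte 2: 0x93 = 10010011 (10xxxxxx ✓), payload 010011.
Byte 3: 0x80 = 10000000 (10xxxxxx ✓), payload 000000.
Byte 4: 0x98 = 10011000 (10xxxxxx ✓), payload 011000.
Concatenate: 001010011000000011000 = 0x53018 (21 bits → U+53018).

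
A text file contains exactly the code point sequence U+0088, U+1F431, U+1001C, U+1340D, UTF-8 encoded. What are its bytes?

U+0088: 2-byte form → C2 88.
U+1F431: 4-byte form → F0 9F 90 B1.
U+1001C: 4-byte form → F0 90 80 9C.
U+1340D: 4-byte form → F0 93 90 8D.
Concatenated (14 bytes): C2 88 F0 9F 90 B1 F0 90 80 9C F0 93 90 8D.

C2 88 F0 9F 90 B1 F0 90 80 9C F0 93 90 8D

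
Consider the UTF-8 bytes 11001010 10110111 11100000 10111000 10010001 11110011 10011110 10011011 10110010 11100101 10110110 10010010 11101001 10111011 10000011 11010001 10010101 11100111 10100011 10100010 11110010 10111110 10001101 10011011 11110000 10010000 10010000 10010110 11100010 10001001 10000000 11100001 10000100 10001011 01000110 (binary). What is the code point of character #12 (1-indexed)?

Offset 0: leading byte 0xCA = 11001010 → 2-byte char #1 = CA B7.
Offset 2: leading byte 0xE0 = 11100000 → 3-byte char #2 = E0 B8 91.
Offset 5: leading byte 0xF3 = 11110011 → 4-byte char #3 = F3 9E 9B B2.
Offset 9: leading byte 0xE5 = 11100101 → 3-byte char #4 = E5 B6 92.
Offset 12: leading byte 0xE9 = 11101001 → 3-byte char #5 = E9 BB 83.
Offset 15: leading byte 0xD1 = 11010001 → 2-byte char #6 = D1 95.
Offset 17: leading byte 0xE7 = 11100111 → 3-byte char #7 = E7 A3 A2.
Offset 20: leading byte 0xF2 = 11110010 → 4-byte char #8 = F2 BE 8D 9B.
Offset 24: leading byte 0xF0 = 11110000 → 4-byte char #9 = F0 90 90 96.
Offset 28: leading byte 0xE2 = 11100010 → 3-byte char #10 = E2 89 80.
Offset 31: leading byte 0xE1 = 11100001 → 3-byte char #11 = E1 84 8B.
Offset 34: leading byte 0x46 = 01000110 → 1-byte char #12 = 46.
Leading byte 0x46 = 01000110 matches 0xxxxxxx → 1-byte sequence.
Byte 1: 0x46 = 01000110, payload 1000110 (7 bits).
Concatenate: 1000110 = 0x46 (7 bits → U+0046).

U+0046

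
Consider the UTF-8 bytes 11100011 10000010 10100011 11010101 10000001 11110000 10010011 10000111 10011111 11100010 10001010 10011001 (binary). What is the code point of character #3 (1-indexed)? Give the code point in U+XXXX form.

Offset 0: leading byte 0xE3 = 11100011 → 3-byte char #1 = E3 82 A3.
Offset 3: leading byte 0xD5 = 11010101 → 2-byte char #2 = D5 81.
Offset 5: leading byte 0xF0 = 11110000 → 4-byte char #3 = F0 93 87 9F.
Leading byte 0xF0 = 11110000 matches 11110xxx → 4-byte sequence.
Byte 1: 0xF0 = 11110000, payload 000 (3 bits).
Byte 2: 0x93 = 10010011 (10xxxxxx ✓), payload 010011.
Byte 3: 0x87 = 10000111 (10xxxxxx ✓), payload 000111.
Byte 4: 0x9F = 10011111 (10xxxxxx ✓), payload 011111.
Concatenate: 000010011000111011111 = 0x131DF (21 bits → U+131DF).

U+131DF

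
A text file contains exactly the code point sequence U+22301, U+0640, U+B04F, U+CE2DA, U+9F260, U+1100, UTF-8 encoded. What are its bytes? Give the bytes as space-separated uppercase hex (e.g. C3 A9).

F0 A2 8C 81 D9 80 EB 81 8F F3 8E 8B 9A F2 9F 89 A0 E1 84 80

U+22301: 4-byte form → F0 A2 8C 81.
U+0640: 2-byte form → D9 80.
U+B04F: 3-byte form → EB 81 8F.
U+CE2DA: 4-byte form → F3 8E 8B 9A.
U+9F260: 4-byte form → F2 9F 89 A0.
U+1100: 3-byte form → E1 84 80.
Concatenated (20 bytes): F0 A2 8C 81 D9 80 EB 81 8F F3 8E 8B 9A F2 9F 89 A0 E1 84 80.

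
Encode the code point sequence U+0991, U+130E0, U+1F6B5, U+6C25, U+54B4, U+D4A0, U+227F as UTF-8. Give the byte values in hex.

E0 A6 91 F0 93 83 A0 F0 9F 9A B5 E6 B0 A5 E5 92 B4 ED 92 A0 E2 89 BF

U+0991: 3-byte form → E0 A6 91.
U+130E0: 4-byte form → F0 93 83 A0.
U+1F6B5: 4-byte form → F0 9F 9A B5.
U+6C25: 3-byte form → E6 B0 A5.
U+54B4: 3-byte form → E5 92 B4.
U+D4A0: 3-byte form → ED 92 A0.
U+227F: 3-byte form → E2 89 BF.
Concatenated (23 bytes): E0 A6 91 F0 93 83 A0 F0 9F 9A B5 E6 B0 A5 E5 92 B4 ED 92 A0 E2 89 BF.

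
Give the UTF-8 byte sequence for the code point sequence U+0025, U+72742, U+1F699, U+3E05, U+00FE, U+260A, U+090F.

U+0025: 1-byte form → 25.
U+72742: 4-byte form → F1 B2 9D 82.
U+1F699: 4-byte form → F0 9F 9A 99.
U+3E05: 3-byte form → E3 B8 85.
U+00FE: 2-byte form → C3 BE.
U+260A: 3-byte form → E2 98 8A.
U+090F: 3-byte form → E0 A4 8F.
Concatenated (20 bytes): 25 F1 B2 9D 82 F0 9F 9A 99 E3 B8 85 C3 BE E2 98 8A E0 A4 8F.

25 F1 B2 9D 82 F0 9F 9A 99 E3 B8 85 C3 BE E2 98 8A E0 A4 8F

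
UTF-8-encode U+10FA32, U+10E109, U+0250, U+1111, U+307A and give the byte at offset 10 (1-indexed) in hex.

0x90

1-indexed offset 10 is 0-indexed offset 9.
U+10FA32 → 4-byte form F4 8F A8 B2 at offsets 0–3.
U+10E109 → 4-byte form F4 8E 84 89 at offsets 4–7.
U+0250 → 2-byte form C9 90 at offsets 8–9.
Offset 9 falls in char 3's range; it's byte 2 of C9 90 = 0x90.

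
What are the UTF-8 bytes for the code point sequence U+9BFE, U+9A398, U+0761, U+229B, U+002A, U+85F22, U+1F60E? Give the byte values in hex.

U+9BFE: 3-byte form → E9 AF BE.
U+9A398: 4-byte form → F2 9A 8E 98.
U+0761: 2-byte form → DD A1.
U+229B: 3-byte form → E2 8A 9B.
U+002A: 1-byte form → 2A.
U+85F22: 4-byte form → F2 85 BC A2.
U+1F60E: 4-byte form → F0 9F 98 8E.
Concatenated (21 bytes): E9 AF BE F2 9A 8E 98 DD A1 E2 8A 9B 2A F2 85 BC A2 F0 9F 98 8E.

E9 AF BE F2 9A 8E 98 DD A1 E2 8A 9B 2A F2 85 BC A2 F0 9F 98 8E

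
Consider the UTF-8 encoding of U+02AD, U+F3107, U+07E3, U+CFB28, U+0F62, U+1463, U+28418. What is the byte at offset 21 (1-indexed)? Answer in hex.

1-indexed offset 21 is 0-indexed offset 20.
U+02AD → 2-byte form CA AD at offsets 0–1.
U+F3107 → 4-byte form F3 B3 84 87 at offsets 2–5.
U+07E3 → 2-byte form DF A3 at offsets 6–7.
U+CFB28 → 4-byte form F3 8F AC A8 at offsets 8–11.
U+0F62 → 3-byte form E0 BD A2 at offsets 12–14.
U+1463 → 3-byte form E1 91 A3 at offsets 15–17.
U+28418 → 4-byte form F0 A8 90 98 at offsets 18–21.
Offset 20 falls in char 7's range; it's byte 3 of F0 A8 90 98 = 0x90.

0x90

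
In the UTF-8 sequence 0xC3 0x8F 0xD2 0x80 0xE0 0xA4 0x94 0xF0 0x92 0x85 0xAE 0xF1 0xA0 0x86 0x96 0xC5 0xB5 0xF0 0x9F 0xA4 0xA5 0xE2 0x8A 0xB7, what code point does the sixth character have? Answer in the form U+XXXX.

U+0175

Offset 0: leading byte 0xC3 = 11000011 → 2-byte char #1 = C3 8F.
Offset 2: leading byte 0xD2 = 11010010 → 2-byte char #2 = D2 80.
Offset 4: leading byte 0xE0 = 11100000 → 3-byte char #3 = E0 A4 94.
Offset 7: leading byte 0xF0 = 11110000 → 4-byte char #4 = F0 92 85 AE.
Offset 11: leading byte 0xF1 = 11110001 → 4-byte char #5 = F1 A0 86 96.
Offset 15: leading byte 0xC5 = 11000101 → 2-byte char #6 = C5 B5.
Leading byte 0xC5 = 11000101 matches 110xxxxx → 2-byte sequence.
Byte 1: 0xC5 = 11000101, payload 00101 (5 bits).
Byte 2: 0xB5 = 10110101 (10xxxxxx ✓), payload 110101.
Concatenate: 00101110101 = 0x175 (11 bits → U+0175).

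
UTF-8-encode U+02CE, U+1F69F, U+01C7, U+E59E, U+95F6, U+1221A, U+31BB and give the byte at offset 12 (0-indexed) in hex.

0x97

U+02CE → 2-byte form CB 8E at offsets 0–1.
U+1F69F → 4-byte form F0 9F 9A 9F at offsets 2–5.
U+01C7 → 2-byte form C7 87 at offsets 6–7.
U+E59E → 3-byte form EE 96 9E at offsets 8–10.
U+95F6 → 3-byte form E9 97 B6 at offsets 11–13.
Offset 12 falls in char 5's range; it's byte 2 of E9 97 B6 = 0x97.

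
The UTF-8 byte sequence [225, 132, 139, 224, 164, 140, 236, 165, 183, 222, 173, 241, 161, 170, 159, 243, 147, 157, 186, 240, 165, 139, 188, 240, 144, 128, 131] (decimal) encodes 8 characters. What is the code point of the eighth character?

U+10003

Offset 0: leading byte 0xE1 = 11100001 → 3-byte char #1 = E1 84 8B.
Offset 3: leading byte 0xE0 = 11100000 → 3-byte char #2 = E0 A4 8C.
Offset 6: leading byte 0xEC = 11101100 → 3-byte char #3 = EC A5 B7.
Offset 9: leading byte 0xDE = 11011110 → 2-byte char #4 = DE AD.
Offset 11: leading byte 0xF1 = 11110001 → 4-byte char #5 = F1 A1 AA 9F.
Offset 15: leading byte 0xF3 = 11110011 → 4-byte char #6 = F3 93 9D BA.
Offset 19: leading byte 0xF0 = 11110000 → 4-byte char #7 = F0 A5 8B BC.
Offset 23: leading byte 0xF0 = 11110000 → 4-byte char #8 = F0 90 80 83.
Leading byte 0xF0 = 11110000 matches 11110xxx → 4-byte sequence.
Byte 1: 0xF0 = 11110000, payload 000 (3 bits).
Byte 2: 0x90 = 10010000 (10xxxxxx ✓), payload 010000.
Byte 3: 0x80 = 10000000 (10xxxxxx ✓), payload 000000.
Byte 4: 0x83 = 10000011 (10xxxxxx ✓), payload 000011.
Concatenate: 000010000000000000011 = 0x10003 (21 bits → U+10003).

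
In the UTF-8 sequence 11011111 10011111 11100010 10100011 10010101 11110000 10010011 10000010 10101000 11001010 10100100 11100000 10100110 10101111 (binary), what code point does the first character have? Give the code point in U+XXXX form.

U+07DF

Offset 0: leading byte 0xDF = 11011111 → 2-byte char #1 = DF 9F.
Leading byte 0xDF = 11011111 matches 110xxxxx → 2-byte sequence.
Byte 1: 0xDF = 11011111, payload 11111 (5 bits).
Byte 2: 0x9F = 10011111 (10xxxxxx ✓), payload 011111.
Concatenate: 11111011111 = 0x7DF (11 bits → U+07DF).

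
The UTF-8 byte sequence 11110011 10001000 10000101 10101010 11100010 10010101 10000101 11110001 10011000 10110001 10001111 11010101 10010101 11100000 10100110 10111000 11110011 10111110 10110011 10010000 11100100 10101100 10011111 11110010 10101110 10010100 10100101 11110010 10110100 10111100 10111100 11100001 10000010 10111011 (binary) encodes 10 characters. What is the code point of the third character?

Offset 0: leading byte 0xF3 = 11110011 → 4-byte char #1 = F3 88 85 AA.
Offset 4: leading byte 0xE2 = 11100010 → 3-byte char #2 = E2 95 85.
Offset 7: leading byte 0xF1 = 11110001 → 4-byte char #3 = F1 98 B1 8F.
Leading byte 0xF1 = 11110001 matches 11110xxx → 4-byte sequence.
Byte 1: 0xF1 = 11110001, payload 001 (3 bits).
Byte 2: 0x98 = 10011000 (10xxxxxx ✓), payload 011000.
Byte 3: 0xB1 = 10110001 (10xxxxxx ✓), payload 110001.
Byte 4: 0x8F = 10001111 (10xxxxxx ✓), payload 001111.
Concatenate: 001011000110001001111 = 0x58C4F (21 bits → U+58C4F).

U+58C4F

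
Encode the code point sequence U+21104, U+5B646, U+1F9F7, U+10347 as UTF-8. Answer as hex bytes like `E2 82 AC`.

F0 A1 84 84 F1 9B 99 86 F0 9F A7 B7 F0 90 8D 87

U+21104: 4-byte form → F0 A1 84 84.
U+5B646: 4-byte form → F1 9B 99 86.
U+1F9F7: 4-byte form → F0 9F A7 B7.
U+10347: 4-byte form → F0 90 8D 87.
Concatenated (16 bytes): F0 A1 84 84 F1 9B 99 86 F0 9F A7 B7 F0 90 8D 87.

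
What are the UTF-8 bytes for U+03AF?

U+03AF = 0x3AF = 943 decimal. In range U+0080–U+07FF → 2-byte form: 110xxxxx 10xxxxxx.
Binary (11 bits): 01110101111.
Split 5+6: 01110 | 101111.
Byte 1: 11001110 = 0xCE.
Byte 2: 10101111 = 0xAF.

CE AF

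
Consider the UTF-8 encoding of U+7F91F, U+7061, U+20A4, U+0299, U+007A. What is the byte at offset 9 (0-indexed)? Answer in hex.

0xA4

U+7F91F → 4-byte form F1 BF A4 9F at offsets 0–3.
U+7061 → 3-byte form E7 81 A1 at offsets 4–6.
U+20A4 → 3-byte form E2 82 A4 at offsets 7–9.
Offset 9 falls in char 3's range; it's byte 3 of E2 82 A4 = 0xA4.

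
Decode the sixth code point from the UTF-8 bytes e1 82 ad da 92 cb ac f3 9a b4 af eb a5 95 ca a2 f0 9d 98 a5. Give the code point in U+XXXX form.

U+02A2

Offset 0: leading byte 0xE1 = 11100001 → 3-byte char #1 = E1 82 AD.
Offset 3: leading byte 0xDA = 11011010 → 2-byte char #2 = DA 92.
Offset 5: leading byte 0xCB = 11001011 → 2-byte char #3 = CB AC.
Offset 7: leading byte 0xF3 = 11110011 → 4-byte char #4 = F3 9A B4 AF.
Offset 11: leading byte 0xEB = 11101011 → 3-byte char #5 = EB A5 95.
Offset 14: leading byte 0xCA = 11001010 → 2-byte char #6 = CA A2.
Leading byte 0xCA = 11001010 matches 110xxxxx → 2-byte sequence.
Byte 1: 0xCA = 11001010, payload 01010 (5 bits).
Byte 2: 0xA2 = 10100010 (10xxxxxx ✓), payload 100010.
Concatenate: 01010100010 = 0x2A2 (11 bits → U+02A2).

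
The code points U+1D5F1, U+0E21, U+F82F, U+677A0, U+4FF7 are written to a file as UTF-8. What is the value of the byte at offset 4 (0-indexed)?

U+1D5F1 → 4-byte form F0 9D 97 B1 at offsets 0–3.
U+0E21 → 3-byte form E0 B8 A1 at offsets 4–6.
Offset 4 falls in char 2's range; it's byte 1 of E0 B8 A1 = 0xE0.

0xE0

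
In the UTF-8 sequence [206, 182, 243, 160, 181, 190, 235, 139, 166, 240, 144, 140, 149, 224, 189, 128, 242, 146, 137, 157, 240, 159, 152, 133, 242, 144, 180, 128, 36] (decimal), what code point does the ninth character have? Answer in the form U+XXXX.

U+0024

Offset 0: leading byte 0xCE = 11001110 → 2-byte char #1 = CE B6.
Offset 2: leading byte 0xF3 = 11110011 → 4-byte char #2 = F3 A0 B5 BE.
Offset 6: leading byte 0xEB = 11101011 → 3-byte char #3 = EB 8B A6.
Offset 9: leading byte 0xF0 = 11110000 → 4-byte char #4 = F0 90 8C 95.
Offset 13: leading byte 0xE0 = 11100000 → 3-byte char #5 = E0 BD 80.
Offset 16: leading byte 0xF2 = 11110010 → 4-byte char #6 = F2 92 89 9D.
Offset 20: leading byte 0xF0 = 11110000 → 4-byte char #7 = F0 9F 98 85.
Offset 24: leading byte 0xF2 = 11110010 → 4-byte char #8 = F2 90 B4 80.
Offset 28: leading byte 0x24 = 00100100 → 1-byte char #9 = 24.
Leading byte 0x24 = 00100100 matches 0xxxxxxx → 1-byte sequence.
Byte 1: 0x24 = 00100100, payload 0100100 (7 bits).
Concatenate: 0100100 = 0x24 (7 bits → U+0024).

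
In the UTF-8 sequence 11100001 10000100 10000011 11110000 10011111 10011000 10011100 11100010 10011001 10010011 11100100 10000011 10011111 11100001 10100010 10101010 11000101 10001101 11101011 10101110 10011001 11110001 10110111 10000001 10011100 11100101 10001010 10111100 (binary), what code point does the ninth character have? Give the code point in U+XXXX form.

U+52BC

Offset 0: leading byte 0xE1 = 11100001 → 3-byte char #1 = E1 84 83.
Offset 3: leading byte 0xF0 = 11110000 → 4-byte char #2 = F0 9F 98 9C.
Offset 7: leading byte 0xE2 = 11100010 → 3-byte char #3 = E2 99 93.
Offset 10: leading byte 0xE4 = 11100100 → 3-byte char #4 = E4 83 9F.
Offset 13: leading byte 0xE1 = 11100001 → 3-byte char #5 = E1 A2 AA.
Offset 16: leading byte 0xC5 = 11000101 → 2-byte char #6 = C5 8D.
Offset 18: leading byte 0xEB = 11101011 → 3-byte char #7 = EB AE 99.
Offset 21: leading byte 0xF1 = 11110001 → 4-byte char #8 = F1 B7 81 9C.
Offset 25: leading byte 0xE5 = 11100101 → 3-byte char #9 = E5 8A BC.
Leading byte 0xE5 = 11100101 matches 1110xxxx → 3-byte sequence.
Byte 1: 0xE5 = 11100101, payload 0101 (4 bits).
Byte 2: 0x8A = 10001010 (10xxxxxx ✓), payload 001010.
Byte 3: 0xBC = 10111100 (10xxxxxx ✓), payload 111100.
Concatenate: 0101001010111100 = 0x52BC (16 bits → U+52BC).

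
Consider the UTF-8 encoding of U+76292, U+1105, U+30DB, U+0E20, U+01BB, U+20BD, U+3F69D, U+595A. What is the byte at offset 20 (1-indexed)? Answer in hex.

1-indexed offset 20 is 0-indexed offset 19.
U+76292 → 4-byte form F1 B6 8A 92 at offsets 0–3.
U+1105 → 3-byte form E1 84 85 at offsets 4–6.
U+30DB → 3-byte form E3 83 9B at offsets 7–9.
U+0E20 → 3-byte form E0 B8 A0 at offsets 10–12.
U+01BB → 2-byte form C6 BB at offsets 13–14.
U+20BD → 3-byte form E2 82 BD at offsets 15–17.
U+3F69D → 4-byte form F0 BF 9A 9D at offsets 18–21.
Offset 19 falls in char 7's range; it's byte 2 of F0 BF 9A 9D = 0xBF.

0xBF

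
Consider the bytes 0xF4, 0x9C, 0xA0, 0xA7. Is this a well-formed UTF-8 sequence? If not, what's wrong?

invalid (encodes a value above U+10FFFF)

Leading byte 0xF4 = 11110100 → 4-byte form.
Payload = 0x11C827, which exceeds U+10FFFF, the maximum Unicode code point. (Leading bytes F5–FF, or F4 followed by ≥ 0x90, are invalid.)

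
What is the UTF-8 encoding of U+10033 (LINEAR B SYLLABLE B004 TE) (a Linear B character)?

U+10033 = 0x10033 = 65587 decimal. In range U+10000–U+10FFFF → 4-byte form: 11110xxx 10xxxxxx 10xxxxxx 10xxxxxx.
Binary (21 bits): 000010000000000110011.
Split 3+6+6+6: 000 | 010000 | 000000 | 110011.
Byte 1: 11110000 = 0xF0.
Byte 2: 10010000 = 0x90.
Byte 3: 10000000 = 0x80.
Byte 4: 10110011 = 0xB3.

F0 90 80 B3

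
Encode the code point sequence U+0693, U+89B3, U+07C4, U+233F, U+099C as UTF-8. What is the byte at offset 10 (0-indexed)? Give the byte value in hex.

U+0693 → 2-byte form DA 93 at offsets 0–1.
U+89B3 → 3-byte form E8 A6 B3 at offsets 2–4.
U+07C4 → 2-byte form DF 84 at offsets 5–6.
U+233F → 3-byte form E2 8C BF at offsets 7–9.
U+099C → 3-byte form E0 A6 9C at offsets 10–12.
Offset 10 falls in char 5's range; it's byte 1 of E0 A6 9C = 0xE0.

0xE0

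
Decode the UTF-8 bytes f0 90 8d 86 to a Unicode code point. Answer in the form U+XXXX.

U+10346

Leading byte 0xF0 = 11110000 matches 11110xxx → 4-byte sequence.
Byte 1: 0xF0 = 11110000, payload 000 (3 bits).
Byte 2: 0x90 = 10010000 (10xxxxxx ✓), payload 010000.
Byte 3: 0x8D = 10001101 (10xxxxxx ✓), payload 001101.
Byte 4: 0x86 = 10000110 (10xxxxxx ✓), payload 000110.
Concatenate: 000010000001101000110 = 0x10346 (21 bits → U+10346).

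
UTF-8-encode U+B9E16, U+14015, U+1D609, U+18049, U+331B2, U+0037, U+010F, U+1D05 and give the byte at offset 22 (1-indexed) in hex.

0xC4

1-indexed offset 22 is 0-indexed offset 21.
U+B9E16 → 4-byte form F2 B9 B8 96 at offsets 0–3.
U+14015 → 4-byte form F0 94 80 95 at offsets 4–7.
U+1D609 → 4-byte form F0 9D 98 89 at offsets 8–11.
U+18049 → 4-byte form F0 98 81 89 at offsets 12–15.
U+331B2 → 4-byte form F0 B3 86 B2 at offsets 16–19.
U+0037 → 1-byte form 37 at offsets 20–20.
U+010F → 2-byte form C4 8F at offsets 21–22.
Offset 21 falls in char 7's range; it's byte 1 of C4 8F = 0xC4.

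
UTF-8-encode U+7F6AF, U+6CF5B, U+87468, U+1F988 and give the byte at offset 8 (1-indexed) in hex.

1-indexed offset 8 is 0-indexed offset 7.
U+7F6AF → 4-byte form F1 BF 9A AF at offsets 0–3.
U+6CF5B → 4-byte form F1 AC BD 9B at offsets 4–7.
Offset 7 falls in char 2's range; it's byte 4 of F1 AC BD 9B = 0x9B.

0x9B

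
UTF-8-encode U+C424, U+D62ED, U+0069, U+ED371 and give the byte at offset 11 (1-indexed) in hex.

0x8D

1-indexed offset 11 is 0-indexed offset 10.
U+C424 → 3-byte form EC 90 A4 at offsets 0–2.
U+D62ED → 4-byte form F3 96 8B AD at offsets 3–6.
U+0069 → 1-byte form 69 at offsets 7–7.
U+ED371 → 4-byte form F3 AD 8D B1 at offsets 8–11.
Offset 10 falls in char 4's range; it's byte 3 of F3 AD 8D B1 = 0x8D.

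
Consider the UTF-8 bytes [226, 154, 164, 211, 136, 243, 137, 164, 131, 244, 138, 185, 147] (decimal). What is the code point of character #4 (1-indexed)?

U+10AE53

Offset 0: leading byte 0xE2 = 11100010 → 3-byte char #1 = E2 9A A4.
Offset 3: leading byte 0xD3 = 11010011 → 2-byte char #2 = D3 88.
Offset 5: leading byte 0xF3 = 11110011 → 4-byte char #3 = F3 89 A4 83.
Offset 9: leading byte 0xF4 = 11110100 → 4-byte char #4 = F4 8A B9 93.
Leading byte 0xF4 = 11110100 matches 11110xxx → 4-byte sequence.
Byte 1: 0xF4 = 11110100, payload 100 (3 bits).
Byte 2: 0x8A = 10001010 (10xxxxxx ✓), payload 001010.
Byte 3: 0xB9 = 10111001 (10xxxxxx ✓), payload 111001.
Byte 4: 0x93 = 10010011 (10xxxxxx ✓), payload 010011.
Concatenate: 100001010111001010011 = 0x10AE53 (21 bits → U+10AE53).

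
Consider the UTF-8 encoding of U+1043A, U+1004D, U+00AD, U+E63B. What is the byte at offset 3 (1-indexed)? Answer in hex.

1-indexed offset 3 is 0-indexed offset 2.
U+1043A → 4-byte form F0 90 90 BA at offsets 0–3.
Offset 2 falls in char 1's range; it's byte 3 of F0 90 90 BA = 0x90.

0x90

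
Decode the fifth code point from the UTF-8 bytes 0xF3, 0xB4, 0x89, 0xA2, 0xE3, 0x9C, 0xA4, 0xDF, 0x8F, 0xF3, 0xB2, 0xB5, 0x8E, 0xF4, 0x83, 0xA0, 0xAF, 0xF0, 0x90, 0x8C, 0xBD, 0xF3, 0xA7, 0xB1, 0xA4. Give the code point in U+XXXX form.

U+10382F

Offset 0: leading byte 0xF3 = 11110011 → 4-byte char #1 = F3 B4 89 A2.
Offset 4: leading byte 0xE3 = 11100011 → 3-byte char #2 = E3 9C A4.
Offset 7: leading byte 0xDF = 11011111 → 2-byte char #3 = DF 8F.
Offset 9: leading byte 0xF3 = 11110011 → 4-byte char #4 = F3 B2 B5 8E.
Offset 13: leading byte 0xF4 = 11110100 → 4-byte char #5 = F4 83 A0 AF.
Leading byte 0xF4 = 11110100 matches 11110xxx → 4-byte sequence.
Byte 1: 0xF4 = 11110100, payload 100 (3 bits).
Byte 2: 0x83 = 10000011 (10xxxxxx ✓), payload 000011.
Byte 3: 0xA0 = 10100000 (10xxxxxx ✓), payload 100000.
Byte 4: 0xAF = 10101111 (10xxxxxx ✓), payload 101111.
Concatenate: 100000011100000101111 = 0x10382F (21 bits → U+10382F).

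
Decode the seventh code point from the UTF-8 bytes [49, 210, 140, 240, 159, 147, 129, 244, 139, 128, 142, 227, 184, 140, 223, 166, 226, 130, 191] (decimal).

Offset 0: leading byte 0x31 = 00110001 → 1-byte char #1 = 31.
Offset 1: leading byte 0xD2 = 11010010 → 2-byte char #2 = D2 8C.
Offset 3: leading byte 0xF0 = 11110000 → 4-byte char #3 = F0 9F 93 81.
Offset 7: leading byte 0xF4 = 11110100 → 4-byte char #4 = F4 8B 80 8E.
Offset 11: leading byte 0xE3 = 11100011 → 3-byte char #5 = E3 B8 8C.
Offset 14: leading byte 0xDF = 11011111 → 2-byte char #6 = DF A6.
Offset 16: leading byte 0xE2 = 11100010 → 3-byte char #7 = E2 82 BF.
Leading byte 0xE2 = 11100010 matches 1110xxxx → 3-byte sequence.
Byte 1: 0xE2 = 11100010, payload 0010 (4 bits).
Byte 2: 0x82 = 10000010 (10xxxxxx ✓), payload 000010.
Byte 3: 0xBF = 10111111 (10xxxxxx ✓), payload 111111.
Concatenate: 0010000010111111 = 0x20BF (16 bits → U+20BF).

U+20BF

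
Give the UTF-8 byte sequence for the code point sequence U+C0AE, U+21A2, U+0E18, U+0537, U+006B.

EC 82 AE E2 86 A2 E0 B8 98 D4 B7 6B

U+C0AE: 3-byte form → EC 82 AE.
U+21A2: 3-byte form → E2 86 A2.
U+0E18: 3-byte form → E0 B8 98.
U+0537: 2-byte form → D4 B7.
U+006B: 1-byte form → 6B.
Concatenated (12 bytes): EC 82 AE E2 86 A2 E0 B8 98 D4 B7 6B.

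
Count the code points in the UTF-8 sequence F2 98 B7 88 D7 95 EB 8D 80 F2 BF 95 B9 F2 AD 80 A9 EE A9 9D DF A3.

7

Byte at offset 0: 0xF2 = 11110010 → 4-byte char (#1). Advance 4.
Byte at offset 4: 0xD7 = 11010111 → 2-byte char (#2). Advance 2.
Byte at offset 6: 0xEB = 11101011 → 3-byte char (#3). Advance 3.
Byte at offset 9: 0xF2 = 11110010 → 4-byte char (#4). Advance 4.
Byte at offset 13: 0xF2 = 11110010 → 4-byte char (#5). Advance 4.
Byte at offset 17: 0xEE = 11101110 → 3-byte char (#6). Advance 3.
Byte at offset 20: 0xDF = 11011111 → 2-byte char (#7). Advance 2.
Reached end at offset 22 after 7 code points.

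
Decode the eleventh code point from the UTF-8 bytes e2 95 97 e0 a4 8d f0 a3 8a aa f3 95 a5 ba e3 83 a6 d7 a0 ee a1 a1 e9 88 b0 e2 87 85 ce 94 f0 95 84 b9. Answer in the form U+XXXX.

Offset 0: leading byte 0xE2 = 11100010 → 3-byte char #1 = E2 95 97.
Offset 3: leading byte 0xE0 = 11100000 → 3-byte char #2 = E0 A4 8D.
Offset 6: leading byte 0xF0 = 11110000 → 4-byte char #3 = F0 A3 8A AA.
Offset 10: leading byte 0xF3 = 11110011 → 4-byte char #4 = F3 95 A5 BA.
Offset 14: leading byte 0xE3 = 11100011 → 3-byte char #5 = E3 83 A6.
Offset 17: leading byte 0xD7 = 11010111 → 2-byte char #6 = D7 A0.
Offset 19: leading byte 0xEE = 11101110 → 3-byte char #7 = EE A1 A1.
Offset 22: leading byte 0xE9 = 11101001 → 3-byte char #8 = E9 88 B0.
Offset 25: leading byte 0xE2 = 11100010 → 3-byte char #9 = E2 87 85.
Offset 28: leading byte 0xCE = 11001110 → 2-byte char #10 = CE 94.
Offset 30: leading byte 0xF0 = 11110000 → 4-byte char #11 = F0 95 84 B9.
Leading byte 0xF0 = 11110000 matches 11110xxx → 4-byte sequence.
Byte 1: 0xF0 = 11110000, payload 000 (3 bits).
Byte 2: 0x95 = 10010101 (10xxxxxx ✓), payload 010101.
Byte 3: 0x84 = 10000100 (10xxxxxx ✓), payload 000100.
Byte 4: 0xB9 = 10111001 (10xxxxxx ✓), payload 111001.
Concatenate: 000010101000100111001 = 0x15139 (21 bits → U+15139).

U+15139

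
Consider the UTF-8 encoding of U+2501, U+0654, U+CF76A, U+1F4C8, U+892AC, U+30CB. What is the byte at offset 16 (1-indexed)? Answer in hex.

1-indexed offset 16 is 0-indexed offset 15.
U+2501 → 3-byte form E2 94 81 at offsets 0–2.
U+0654 → 2-byte form D9 94 at offsets 3–4.
U+CF76A → 4-byte form F3 8F 9D AA at offsets 5–8.
U+1F4C8 → 4-byte form F0 9F 93 88 at offsets 9–12.
U+892AC → 4-byte form F2 89 8A AC at offsets 13–16.
Offset 15 falls in char 5's range; it's byte 3 of F2 89 8A AC = 0x8A.

0x8A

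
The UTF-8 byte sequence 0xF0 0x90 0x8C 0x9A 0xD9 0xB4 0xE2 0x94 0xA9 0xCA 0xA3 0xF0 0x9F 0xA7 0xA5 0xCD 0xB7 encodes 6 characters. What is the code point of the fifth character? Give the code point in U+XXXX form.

U+1F9E5

Offset 0: leading byte 0xF0 = 11110000 → 4-byte char #1 = F0 90 8C 9A.
Offset 4: leading byte 0xD9 = 11011001 → 2-byte char #2 = D9 B4.
Offset 6: leading byte 0xE2 = 11100010 → 3-byte char #3 = E2 94 A9.
Offset 9: leading byte 0xCA = 11001010 → 2-byte char #4 = CA A3.
Offset 11: leading byte 0xF0 = 11110000 → 4-byte char #5 = F0 9F A7 A5.
Leading byte 0xF0 = 11110000 matches 11110xxx → 4-byte sequence.
Byte 1: 0xF0 = 11110000, payload 000 (3 bits).
Byte 2: 0x9F = 10011111 (10xxxxxx ✓), payload 011111.
Byte 3: 0xA7 = 10100111 (10xxxxxx ✓), payload 100111.
Byte 4: 0xA5 = 10100101 (10xxxxxx ✓), payload 100101.
Concatenate: 000011111100111100101 = 0x1F9E5 (21 bits → U+1F9E5).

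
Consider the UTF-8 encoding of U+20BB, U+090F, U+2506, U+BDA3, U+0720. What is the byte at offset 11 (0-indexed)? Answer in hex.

U+20BB → 3-byte form E2 82 BB at offsets 0–2.
U+090F → 3-byte form E0 A4 8F at offsets 3–5.
U+2506 → 3-byte form E2 94 86 at offsets 6–8.
U+BDA3 → 3-byte form EB B6 A3 at offsets 9–11.
Offset 11 falls in char 4's range; it's byte 3 of EB B6 A3 = 0xA3.

0xA3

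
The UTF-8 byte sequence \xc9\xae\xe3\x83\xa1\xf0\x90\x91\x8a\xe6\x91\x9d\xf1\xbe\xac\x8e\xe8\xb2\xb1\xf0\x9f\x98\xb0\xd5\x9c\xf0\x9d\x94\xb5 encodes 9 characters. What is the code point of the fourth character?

U+645D

Offset 0: leading byte 0xC9 = 11001001 → 2-byte char #1 = C9 AE.
Offset 2: leading byte 0xE3 = 11100011 → 3-byte char #2 = E3 83 A1.
Offset 5: leading byte 0xF0 = 11110000 → 4-byte char #3 = F0 90 91 8A.
Offset 9: leading byte 0xE6 = 11100110 → 3-byte char #4 = E6 91 9D.
Leading byte 0xE6 = 11100110 matches 1110xxxx → 3-byte sequence.
Byte 1: 0xE6 = 11100110, payload 0110 (4 bits).
Byte 2: 0x91 = 10010001 (10xxxxxx ✓), payload 010001.
Byte 3: 0x9D = 10011101 (10xxxxxx ✓), payload 011101.
Concatenate: 0110010001011101 = 0x645D (16 bits → U+645D).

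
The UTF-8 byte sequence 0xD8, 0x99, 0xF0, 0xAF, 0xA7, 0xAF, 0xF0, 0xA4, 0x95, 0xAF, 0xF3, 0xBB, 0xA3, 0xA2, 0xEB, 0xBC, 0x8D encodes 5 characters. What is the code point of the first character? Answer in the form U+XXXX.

Offset 0: leading byte 0xD8 = 11011000 → 2-byte char #1 = D8 99.
Leading byte 0xD8 = 11011000 matches 110xxxxx → 2-byte sequence.
Byte 1: 0xD8 = 11011000, payload 11000 (5 bits).
Byte 2: 0x99 = 10011001 (10xxxxxx ✓), payload 011001.
Concatenate: 11000011001 = 0x619 (11 bits → U+0619).

U+0619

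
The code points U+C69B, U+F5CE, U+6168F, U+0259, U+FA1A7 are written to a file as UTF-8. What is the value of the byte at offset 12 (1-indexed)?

0x99

1-indexed offset 12 is 0-indexed offset 11.
U+C69B → 3-byte form EC 9A 9B at offsets 0–2.
U+F5CE → 3-byte form EF 97 8E at offsets 3–5.
U+6168F → 4-byte form F1 A1 9A 8F at offsets 6–9.
U+0259 → 2-byte form C9 99 at offsets 10–11.
Offset 11 falls in char 4's range; it's byte 2 of C9 99 = 0x99.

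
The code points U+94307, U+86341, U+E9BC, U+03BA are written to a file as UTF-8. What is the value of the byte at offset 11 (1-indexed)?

1-indexed offset 11 is 0-indexed offset 10.
U+94307 → 4-byte form F2 94 8C 87 at offsets 0–3.
U+86341 → 4-byte form F2 86 8D 81 at offsets 4–7.
U+E9BC → 3-byte form EE A6 BC at offsets 8–10.
Offset 10 falls in char 3's range; it's byte 3 of EE A6 BC = 0xBC.

0xBC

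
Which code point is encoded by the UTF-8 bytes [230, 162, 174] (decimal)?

Leading byte 0xE6 = 11100110 matches 1110xxxx → 3-byte sequence.
Byte 1: 0xE6 = 11100110, payload 0110 (4 bits).
Byte 2: 0xA2 = 10100010 (10xxxxxx ✓), payload 100010.
Byte 3: 0xAE = 10101110 (10xxxxxx ✓), payload 101110.
Concatenate: 0110100010101110 = 0x68AE (16 bits → U+68AE).

U+68AE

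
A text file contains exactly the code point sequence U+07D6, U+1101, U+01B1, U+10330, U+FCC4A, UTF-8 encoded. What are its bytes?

DF 96 E1 84 81 C6 B1 F0 90 8C B0 F3 BC B1 8A

U+07D6: 2-byte form → DF 96.
U+1101: 3-byte form → E1 84 81.
U+01B1: 2-byte form → C6 B1.
U+10330: 4-byte form → F0 90 8C B0.
U+FCC4A: 4-byte form → F3 BC B1 8A.
Concatenated (15 bytes): DF 96 E1 84 81 C6 B1 F0 90 8C B0 F3 BC B1 8A.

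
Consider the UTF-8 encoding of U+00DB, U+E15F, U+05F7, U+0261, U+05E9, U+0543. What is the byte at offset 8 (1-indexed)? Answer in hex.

1-indexed offset 8 is 0-indexed offset 7.
U+00DB → 2-byte form C3 9B at offsets 0–1.
U+E15F → 3-byte form EE 85 9F at offsets 2–4.
U+05F7 → 2-byte form D7 B7 at offsets 5–6.
U+0261 → 2-byte form C9 A1 at offsets 7–8.
Offset 7 falls in char 4's range; it's byte 1 of C9 A1 = 0xC9.

0xC9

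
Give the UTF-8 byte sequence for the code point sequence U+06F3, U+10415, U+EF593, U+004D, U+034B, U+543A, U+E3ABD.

U+06F3: 2-byte form → DB B3.
U+10415: 4-byte form → F0 90 90 95.
U+EF593: 4-byte form → F3 AF 96 93.
U+004D: 1-byte form → 4D.
U+034B: 2-byte form → CD 8B.
U+543A: 3-byte form → E5 90 BA.
U+E3ABD: 4-byte form → F3 A3 AA BD.
Concatenated (20 bytes): DB B3 F0 90 90 95 F3 AF 96 93 4D CD 8B E5 90 BA F3 A3 AA BD.

DB B3 F0 90 90 95 F3 AF 96 93 4D CD 8B E5 90 BA F3 A3 AA BD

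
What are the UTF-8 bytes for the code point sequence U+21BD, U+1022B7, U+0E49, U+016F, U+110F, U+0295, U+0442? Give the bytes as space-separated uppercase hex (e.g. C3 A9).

E2 86 BD F4 82 8A B7 E0 B9 89 C5 AF E1 84 8F CA 95 D1 82

U+21BD: 3-byte form → E2 86 BD.
U+1022B7: 4-byte form → F4 82 8A B7.
U+0E49: 3-byte form → E0 B9 89.
U+016F: 2-byte form → C5 AF.
U+110F: 3-byte form → E1 84 8F.
U+0295: 2-byte form → CA 95.
U+0442: 2-byte form → D1 82.
Concatenated (19 bytes): E2 86 BD F4 82 8A B7 E0 B9 89 C5 AF E1 84 8F CA 95 D1 82.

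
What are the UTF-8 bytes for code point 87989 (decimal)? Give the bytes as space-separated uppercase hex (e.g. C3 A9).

U+157B5 = 0x157B5 = 87989 decimal. In range U+10000–U+10FFFF → 4-byte form: 11110xxx 10xxxxxx 10xxxxxx 10xxxxxx.
Binary (21 bits): 000010101011110110101.
Split 3+6+6+6: 000 | 010101 | 011110 | 110101.
Byte 1: 11110000 = 0xF0.
Byte 2: 10010101 = 0x95.
Byte 3: 10011110 = 0x9E.
Byte 4: 10110101 = 0xB5.

F0 95 9E B5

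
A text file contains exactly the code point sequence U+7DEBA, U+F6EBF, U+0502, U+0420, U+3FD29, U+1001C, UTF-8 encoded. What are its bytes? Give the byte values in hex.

U+7DEBA: 4-byte form → F1 BD BA BA.
U+F6EBF: 4-byte form → F3 B6 BA BF.
U+0502: 2-byte form → D4 82.
U+0420: 2-byte form → D0 A0.
U+3FD29: 4-byte form → F0 BF B4 A9.
U+1001C: 4-byte form → F0 90 80 9C.
Concatenated (20 bytes): F1 BD BA BA F3 B6 BA BF D4 82 D0 A0 F0 BF B4 A9 F0 90 80 9C.

F1 BD BA BA F3 B6 BA BF D4 82 D0 A0 F0 BF B4 A9 F0 90 80 9C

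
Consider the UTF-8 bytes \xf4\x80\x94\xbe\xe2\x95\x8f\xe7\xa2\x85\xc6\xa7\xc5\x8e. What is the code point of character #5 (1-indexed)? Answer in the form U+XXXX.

U+014E

Offset 0: leading byte 0xF4 = 11110100 → 4-byte char #1 = F4 80 94 BE.
Offset 4: leading byte 0xE2 = 11100010 → 3-byte char #2 = E2 95 8F.
Offset 7: leading byte 0xE7 = 11100111 → 3-byte char #3 = E7 A2 85.
Offset 10: leading byte 0xC6 = 11000110 → 2-byte char #4 = C6 A7.
Offset 12: leading byte 0xC5 = 11000101 → 2-byte char #5 = C5 8E.
Leading byte 0xC5 = 11000101 matches 110xxxxx → 2-byte sequence.
Byte 1: 0xC5 = 11000101, payload 00101 (5 bits).
Byte 2: 0x8E = 10001110 (10xxxxxx ✓), payload 001110.
Concatenate: 00101001110 = 0x14E (11 bits → U+014E).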